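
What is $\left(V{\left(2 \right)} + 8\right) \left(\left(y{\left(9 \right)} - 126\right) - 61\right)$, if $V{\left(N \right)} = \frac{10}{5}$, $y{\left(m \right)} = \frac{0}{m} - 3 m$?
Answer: $-2140$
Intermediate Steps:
$y{\left(m \right)} = - 3 m$ ($y{\left(m \right)} = 0 - 3 m = - 3 m$)
$V{\left(N \right)} = 2$ ($V{\left(N \right)} = 10 \cdot \frac{1}{5} = 2$)
$\left(V{\left(2 \right)} + 8\right) \left(\left(y{\left(9 \right)} - 126\right) - 61\right) = \left(2 + 8\right) \left(\left(\left(-3\right) 9 - 126\right) - 61\right) = 10 \left(\left(-27 - 126\right) - 61\right) = 10 \left(-153 - 61\right) = 10 \left(-214\right) = -2140$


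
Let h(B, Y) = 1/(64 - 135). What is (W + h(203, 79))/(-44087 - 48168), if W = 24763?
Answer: -1758172/6550105 ≈ -0.26842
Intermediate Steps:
h(B, Y) = -1/71 (h(B, Y) = 1/(-71) = -1/71)
(W + h(203, 79))/(-44087 - 48168) = (24763 - 1/71)/(-44087 - 48168) = (1758172/71)/(-92255) = (1758172/71)*(-1/92255) = -1758172/6550105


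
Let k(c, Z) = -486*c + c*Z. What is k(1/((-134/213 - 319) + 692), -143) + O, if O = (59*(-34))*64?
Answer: -10182910937/79315 ≈ -1.2839e+5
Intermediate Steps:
k(c, Z) = -486*c + Z*c
O = -128384 (O = -2006*64 = -128384)
k(1/((-134/213 - 319) + 692), -143) + O = (-486 - 143)/((-134/213 - 319) + 692) - 128384 = -629/((-134*1/213 - 319) + 692) - 128384 = -629/((-134/213 - 319) + 692) - 128384 = -629/(-68081/213 + 692) - 128384 = -629/(79315/213) - 128384 = (213/79315)*(-629) - 128384 = -133977/79315 - 128384 = -10182910937/79315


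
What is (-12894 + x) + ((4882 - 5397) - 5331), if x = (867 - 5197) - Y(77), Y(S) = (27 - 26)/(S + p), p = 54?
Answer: -3022171/131 ≈ -23070.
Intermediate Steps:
Y(S) = 1/(54 + S) (Y(S) = (27 - 26)/(S + 54) = 1/(54 + S))
x = -567231/131 (x = (867 - 5197) - 1/(54 + 77) = -4330 - 1/131 = -567231/131 ≈ -4330.0)
(-12894 + x) + ((4882 - 5397) - 5331) = (-12894 - 567231/131) + ((4882 - 5397) - 5331) = -2256345/131 + (-515 - 5331) = -2256345/131 - 5846 = -3022171/131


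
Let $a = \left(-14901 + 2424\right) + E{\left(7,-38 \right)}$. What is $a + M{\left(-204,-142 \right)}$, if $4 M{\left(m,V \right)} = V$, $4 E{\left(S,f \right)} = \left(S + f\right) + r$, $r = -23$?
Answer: $-12526$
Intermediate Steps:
$E{\left(S,f \right)} = - \frac{23}{4} + \frac{S}{4} + \frac{f}{4}$ ($E{\left(S,f \right)} = \frac{\left(S + f\right) - 23}{4} = \frac{-23 + S + f}{4} = - \frac{23}{4} + \frac{S}{4} + \frac{f}{4}$)
$M{\left(m,V \right)} = \frac{V}{4}$
$a = - \frac{24981}{2}$ ($a = \left(-14901 + 2424\right) + \left(- \frac{23}{4} + \frac{1}{4} \cdot 7 + \frac{1}{4} \left(-38\right)\right) = -12477 - \frac{27}{2} = - \frac{24981}{2} \approx -12491.0$)
$a + M{\left(-204,-142 \right)} = - \frac{24981}{2} + \frac{1}{4} \left(-142\right) = - \frac{24981}{2} - \frac{71}{2} = -12526$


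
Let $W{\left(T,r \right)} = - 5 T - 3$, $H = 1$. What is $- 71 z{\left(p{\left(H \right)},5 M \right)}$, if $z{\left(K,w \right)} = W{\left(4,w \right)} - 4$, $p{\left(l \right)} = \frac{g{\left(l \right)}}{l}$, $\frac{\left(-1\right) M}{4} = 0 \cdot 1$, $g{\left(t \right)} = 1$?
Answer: $1917$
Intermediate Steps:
$M = 0$ ($M = - 4 \cdot 0 \cdot 1 = \left(-4\right) 0 = 0$)
$p{\left(l \right)} = \frac{1}{l}$ ($p{\left(l \right)} = 1 \frac{1}{l} = \frac{1}{l}$)
$W{\left(T,r \right)} = -3 - 5 T$
$z{\left(K,w \right)} = -27$ ($z{\left(K,w \right)} = \left(-3 - 20\right) - 4 = -23 - 4 = -27$)
$- 71 z{\left(p{\left(H \right)},5 M \right)} = \left(-71\right) \left(-27\right) = 1917$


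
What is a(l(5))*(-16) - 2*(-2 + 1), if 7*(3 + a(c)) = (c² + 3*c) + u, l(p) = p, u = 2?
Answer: -46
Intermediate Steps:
a(c) = -19/7 + c²/7 + 3*c/7 (a(c) = -3 + ((c² + 3*c) + 2)/7 = -3 + (2 + c² + 3*c)/7 = -3 + (2/7 + c²/7 + 3*c/7) = -19/7 + c²/7 + 3*c/7)
a(l(5))*(-16) - 2*(-2 + 1) = (-19/7 + (⅐)*5² + (3/7)*5)*(-16) - 2*(-2 + 1) = (-19/7 + (⅐)*25 + 15/7)*(-16) - 2*(-1) = (-19/7 + 25/7 + 15/7)*(-16) + 2 = 3*(-16) + 2 = -48 + 2 = -46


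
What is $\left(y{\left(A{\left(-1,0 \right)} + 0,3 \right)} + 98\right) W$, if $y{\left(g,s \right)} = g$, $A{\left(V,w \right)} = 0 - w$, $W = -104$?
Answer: $-10192$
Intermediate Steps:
$A{\left(V,w \right)} = - w$
$\left(y{\left(A{\left(-1,0 \right)} + 0,3 \right)} + 98\right) W = \left(\left(\left(-1\right) 0 + 0\right) + 98\right) \left(-104\right) = \left(\left(0 + 0\right) + 98\right) \left(-104\right) = \left(0 + 98\right) \left(-104\right) = 98 \left(-104\right) = -10192$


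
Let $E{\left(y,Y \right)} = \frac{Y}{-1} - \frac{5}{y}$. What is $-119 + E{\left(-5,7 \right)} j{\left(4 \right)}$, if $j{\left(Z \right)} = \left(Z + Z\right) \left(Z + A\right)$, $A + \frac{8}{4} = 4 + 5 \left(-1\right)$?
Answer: $-167$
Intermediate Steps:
$A = -3$ ($A = -2 + \left(4 + 5 \left(-1\right)\right) = -2 + \left(4 - 5\right) = -2 - 1 = -3$)
$E{\left(y,Y \right)} = - Y - \frac{5}{y}$ ($E{\left(y,Y \right)} = Y \left(-1\right) - \frac{5}{y} = - Y - \frac{5}{y}$)
$j{\left(Z \right)} = 2 Z \left(-3 + Z\right)$ ($j{\left(Z \right)} = \left(Z + Z\right) \left(Z - 3\right) = 2 Z \left(-3 + Z\right)$)
$-119 + E{\left(-5,7 \right)} j{\left(4 \right)} = -119 + \left(\left(-1\right) 7 - \frac{5}{-5}\right) 2 \cdot 4 \left(-3 + 4\right) = -119 + \left(-7 - -1\right) 2 \cdot 4 \cdot 1 = -119 + \left(-7 + 1\right) 8 = -119 - 48 = -167$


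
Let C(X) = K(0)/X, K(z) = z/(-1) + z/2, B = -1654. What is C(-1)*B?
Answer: 0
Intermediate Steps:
K(z) = -z/2 (K(z) = z*(-1) + z*(½) = -z + z/2 = -z/2)
C(X) = 0 (C(X) = (-½*0)/X = 0/X = 0)
C(-1)*B = 0*(-1654) = 0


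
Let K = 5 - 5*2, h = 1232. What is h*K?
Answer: -6160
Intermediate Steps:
K = -5 (K = 5 - 10 = -5)
h*K = 1232*(-5) = -6160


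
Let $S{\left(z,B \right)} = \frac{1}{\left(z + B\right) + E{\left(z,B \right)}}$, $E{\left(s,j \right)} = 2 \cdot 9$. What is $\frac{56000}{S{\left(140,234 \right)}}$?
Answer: $21952000$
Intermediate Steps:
$E{\left(s,j \right)} = 18$
$S{\left(z,B \right)} = \frac{1}{18 + B + z}$ ($S{\left(z,B \right)} = \frac{1}{\left(z + B\right) + 18} = \frac{1}{\left(B + z\right) + 18} = \frac{1}{18 + B + z}$)
$\frac{56000}{S{\left(140,234 \right)}} = \frac{56000}{\frac{1}{18 + 234 + 140}} = \frac{56000}{\frac{1}{392}} = 56000 \frac{1}{\frac{1}{392}} = 56000 \cdot 392 = 21952000$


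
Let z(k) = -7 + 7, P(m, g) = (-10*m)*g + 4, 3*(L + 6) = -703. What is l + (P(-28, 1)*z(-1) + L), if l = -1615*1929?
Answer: -9346726/3 ≈ -3.1156e+6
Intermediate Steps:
L = -721/3 (L = -6 + (⅓)*(-703) = -6 - 703/3 = -721/3 ≈ -240.33)
P(m, g) = 4 - 10*g*m (P(m, g) = -10*g*m + 4 = 4 - 10*g*m)
l = -3115335
z(k) = 0
l + (P(-28, 1)*z(-1) + L) = -3115335 + ((4 - 10*1*(-28))*0 - 721/3) = -3115335 + ((4 + 280)*0 - 721/3) = -3115335 + (284*0 - 721/3) = -3115335 + (0 - 721/3) = -3115335 - 721/3 = -9346726/3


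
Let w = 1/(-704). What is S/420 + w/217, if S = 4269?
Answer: 7763883/763840 ≈ 10.164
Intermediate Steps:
w = -1/704 ≈ -0.0014205
S/420 + w/217 = 4269/420 - 1/704/217 = 4269*(1/420) - 1/704*1/217 = 1423/140 - 1/152768 = 7763883/763840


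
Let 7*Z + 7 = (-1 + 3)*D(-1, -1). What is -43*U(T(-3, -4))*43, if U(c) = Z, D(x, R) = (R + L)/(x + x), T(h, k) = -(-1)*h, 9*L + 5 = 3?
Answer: 96148/63 ≈ 1526.2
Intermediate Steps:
L = -2/9 (L = -5/9 + (1/9)*3 = -5/9 + 1/3 = -2/9 ≈ -0.22222)
T(h, k) = h
D(x, R) = (-2/9 + R)/(2*x) (D(x, R) = (R - 2/9)/(x + x) = (-2/9 + R)/((2*x)) = (-2/9 + R)*(1/(2*x)) = (-2/9 + R)/(2*x))
Z = -52/63 (Z = -1 + ((-1 + 3)*((1/18)*(-2 + 9*(-1))/(-1)))/7 = -1 + (2*((1/18)*(-1)*(-2 - 9)))/7 = -1 + (2*((1/18)*(-1)*(-11)))/7 = -1 + (2*(11/18))/7 = -1 + (1/7)*(11/9) = -1 + 11/63 = -52/63 ≈ -0.82540)
U(c) = -52/63
-43*U(T(-3, -4))*43 = -43*(-52/63)*43 = (2236/63)*43 = 96148/63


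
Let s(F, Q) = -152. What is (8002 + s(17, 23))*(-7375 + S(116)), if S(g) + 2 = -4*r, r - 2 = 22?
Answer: -58663050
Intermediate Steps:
r = 24 (r = 2 + 22 = 24)
S(g) = -98 (S(g) = -2 - 4*24 = -2 - 96 = -98)
(8002 + s(17, 23))*(-7375 + S(116)) = (8002 - 152)*(-7375 - 98) = 7850*(-7473) = -58663050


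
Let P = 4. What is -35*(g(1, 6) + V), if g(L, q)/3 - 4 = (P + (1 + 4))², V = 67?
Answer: -11270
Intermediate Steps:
g(L, q) = 255 (g(L, q) = 12 + 3*(4 + (1 + 4))² = 12 + 3*(4 + 5)² = 12 + 3*9² = 12 + 3*81 = 12 + 243 = 255)
-35*(g(1, 6) + V) = -35*(255 + 67) = -35*322 = -11270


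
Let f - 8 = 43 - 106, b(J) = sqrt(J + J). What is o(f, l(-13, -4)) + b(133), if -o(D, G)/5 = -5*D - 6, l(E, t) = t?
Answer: -1345 + sqrt(266) ≈ -1328.7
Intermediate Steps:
b(J) = sqrt(2)*sqrt(J) (b(J) = sqrt(2*J) = sqrt(2)*sqrt(J))
f = -55 (f = 8 + (43 - 106) = 8 - 63 = -55)
o(D, G) = 30 + 25*D (o(D, G) = -5*(-5*D - 6) = -5*(-6 - 5*D) = 30 + 25*D)
o(f, l(-13, -4)) + b(133) = (30 + 25*(-55)) + sqrt(2)*sqrt(133) = (30 - 1375) + sqrt(266) = -1345 + sqrt(266)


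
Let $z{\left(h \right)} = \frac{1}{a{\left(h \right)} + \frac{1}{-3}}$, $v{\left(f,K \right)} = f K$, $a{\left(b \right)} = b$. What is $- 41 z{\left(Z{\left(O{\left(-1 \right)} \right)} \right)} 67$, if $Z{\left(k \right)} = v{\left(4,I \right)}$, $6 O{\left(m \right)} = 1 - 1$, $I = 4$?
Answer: $- \frac{8241}{47} \approx -175.34$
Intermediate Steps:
$v{\left(f,K \right)} = K f$
$O{\left(m \right)} = 0$ ($O{\left(m \right)} = \frac{1 - 1}{6} = \frac{1}{6} \cdot 0 = 0$)
$Z{\left(k \right)} = 16$ ($Z{\left(k \right)} = 4 \cdot 4 = 16$)
$z{\left(h \right)} = \frac{1}{- \frac{1}{3} + h}$ ($z{\left(h \right)} = \frac{1}{h + \frac{1}{-3}} = \frac{1}{h - \frac{1}{3}} = \frac{1}{- \frac{1}{3} + h}$)
$- 41 z{\left(Z{\left(O{\left(-1 \right)} \right)} \right)} 67 = - 41 \frac{3}{-1 + 3 \cdot 16} \cdot 67 = - 41 \frac{3}{-1 + 48} \cdot 67 = - 41 \cdot \frac{3}{47} \cdot 67 = - 41 \cdot 3 \cdot \frac{1}{47} \cdot 67 = \left(-41\right) \frac{3}{47} \cdot 67 = \left(- \frac{123}{47}\right) 67 = - \frac{8241}{47}$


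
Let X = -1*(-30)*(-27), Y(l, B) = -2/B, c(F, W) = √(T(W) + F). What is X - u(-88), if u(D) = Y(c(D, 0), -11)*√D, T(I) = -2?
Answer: -810 - 4*I*√22/11 ≈ -810.0 - 1.7056*I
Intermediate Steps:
c(F, W) = √(-2 + F)
X = -810 (X = 30*(-27) = -810)
u(D) = 2*√D/11 (u(D) = (-2/(-11))*√D = (-2*(-1/11))*√D = 2*√D/11)
X - u(-88) = -810 - 2*√(-88)/11 = -810 - 2*2*I*√22/11 = -810 - 4*I*√22/11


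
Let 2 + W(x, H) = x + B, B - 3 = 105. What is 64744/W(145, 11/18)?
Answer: 64744/251 ≈ 257.94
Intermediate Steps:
B = 108 (B = 3 + 105 = 108)
W(x, H) = 106 + x (W(x, H) = -2 + (x + 108) = -2 + (108 + x) = 106 + x)
64744/W(145, 11/18) = 64744/(106 + 145) = 64744/251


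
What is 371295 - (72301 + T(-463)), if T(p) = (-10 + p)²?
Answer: 75265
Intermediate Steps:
371295 - (72301 + T(-463)) = 371295 - (72301 + (-10 - 463)²) = 371295 - (72301 + (-473)²) = 371295 - (72301 + 223729) = 371295 - 1*296030 = 371295 - 296030 = 75265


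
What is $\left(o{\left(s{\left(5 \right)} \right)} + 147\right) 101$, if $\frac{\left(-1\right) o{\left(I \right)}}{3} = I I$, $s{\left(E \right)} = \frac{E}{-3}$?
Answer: $\frac{42016}{3} \approx 14005.0$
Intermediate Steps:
$s{\left(E \right)} = - \frac{E}{3}$ ($s{\left(E \right)} = E \left(- \frac{1}{3}\right) = - \frac{E}{3}$)
$o{\left(I \right)} = - 3 I^{2}$ ($o{\left(I \right)} = - 3 I I = - 3 I^{2}$)
$\left(o{\left(s{\left(5 \right)} \right)} + 147\right) 101 = \left(- 3 \left(\left(- \frac{1}{3}\right) 5\right)^{2} + 147\right) 101 = \left(- 3 \left(- \frac{5}{3}\right)^{2} + 147\right) 101 = \left(\left(-3\right) \frac{25}{9} + 147\right) 101 = \left(- \frac{25}{3} + 147\right) 101 = \frac{416}{3} \cdot 101 = \frac{42016}{3}$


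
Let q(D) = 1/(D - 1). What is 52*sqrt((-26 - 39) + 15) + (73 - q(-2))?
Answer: 220/3 + 260*I*sqrt(2) ≈ 73.333 + 367.7*I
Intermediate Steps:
q(D) = 1/(-1 + D)
52*sqrt((-26 - 39) + 15) + (73 - q(-2)) = 52*sqrt((-26 - 39) + 15) + (73 - 1/(-1 - 2)) = 52*sqrt(-65 + 15) + (73 - 1/(-3)) = 52*sqrt(-50) + (73 - 1*(-1/3)) = 52*(5*I*sqrt(2)) + (73 + 1/3) = 260*I*sqrt(2) + 220/3 = 220/3 + 260*I*sqrt(2)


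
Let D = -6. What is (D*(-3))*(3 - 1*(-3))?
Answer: 108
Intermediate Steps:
(D*(-3))*(3 - 1*(-3)) = (-6*(-3))*(3 - 1*(-3)) = 18*(3 + 3) = 18*6 = 108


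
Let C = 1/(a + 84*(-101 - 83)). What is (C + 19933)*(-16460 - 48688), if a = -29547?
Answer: -19480224833368/15001 ≈ -1.2986e+9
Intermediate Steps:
C = -1/45003 (C = 1/(-29547 + 84*(-101 - 83)) = 1/(-29547 + 84*(-184)) = 1/(-29547 - 15456) = 1/(-45003) = -1/45003 ≈ -2.2221e-5)
(C + 19933)*(-16460 - 48688) = (-1/45003 + 19933)*(-16460 - 48688) = (897044798/45003)*(-65148) = -19480224833368/15001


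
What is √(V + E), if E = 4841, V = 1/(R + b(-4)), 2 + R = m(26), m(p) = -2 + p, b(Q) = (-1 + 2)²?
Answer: 4*√160057/23 ≈ 69.578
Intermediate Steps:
b(Q) = 1 (b(Q) = 1² = 1)
R = 22 (R = -2 + (-2 + 26) = -2 + 24 = 22)
V = 1/23 (V = 1/(22 + 1) = 1/23 ≈ 0.043478)
√(V + E) = √(1/23 + 4841) = √(111344/23) = 4*√160057/23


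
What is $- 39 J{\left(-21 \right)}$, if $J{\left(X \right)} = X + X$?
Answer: $1638$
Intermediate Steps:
$J{\left(X \right)} = 2 X$
$- 39 J{\left(-21 \right)} = - 39 \cdot 2 \left(-21\right) = \left(-39\right) \left(-42\right) = 1638$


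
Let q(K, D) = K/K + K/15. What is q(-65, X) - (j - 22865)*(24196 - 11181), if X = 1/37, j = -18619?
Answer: 1619742770/3 ≈ 5.3991e+8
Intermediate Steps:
X = 1/37 ≈ 0.027027
q(K, D) = 1 + K/15 (q(K, D) = 1 + K*(1/15) = 1 + K/15)
q(-65, X) - (j - 22865)*(24196 - 11181) = (1 + (1/15)*(-65)) - (-18619 - 22865)*(24196 - 11181) = (1 - 13/3) - (-41484)*13015 = -10/3 - 1*(-539914260) = -10/3 + 539914260 = 1619742770/3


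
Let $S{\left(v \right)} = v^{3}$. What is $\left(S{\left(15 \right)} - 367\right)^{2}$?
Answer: $9048064$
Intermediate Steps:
$\left(S{\left(15 \right)} - 367\right)^{2} = \left(15^{3} - 367\right)^{2} = \left(3375 - 367\right)^{2} = 3008^{2} = 9048064$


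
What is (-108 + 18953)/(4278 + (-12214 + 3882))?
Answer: -18845/4054 ≈ -4.6485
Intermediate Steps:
(-108 + 18953)/(4278 + (-12214 + 3882)) = 18845/(4278 - 8332) = 18845/(-4054) = 18845*(-1/4054) = -18845/4054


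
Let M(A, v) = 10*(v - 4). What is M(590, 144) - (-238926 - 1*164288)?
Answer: 404614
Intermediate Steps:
M(A, v) = -40 + 10*v (M(A, v) = 10*(-4 + v) = -40 + 10*v)
M(590, 144) - (-238926 - 1*164288) = (-40 + 10*144) - (-238926 - 1*164288) = (-40 + 1440) - (-238926 - 164288) = 1400 - 1*(-403214) = 1400 + 403214 = 404614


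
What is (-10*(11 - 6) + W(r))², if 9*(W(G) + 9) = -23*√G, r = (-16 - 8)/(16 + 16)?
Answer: 375419/108 + 1357*I*√3/9 ≈ 3476.1 + 261.15*I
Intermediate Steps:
r = -¾ (r = -24/32 = -24*1/32 = -¾ ≈ -0.75000)
W(G) = -9 - 23*√G/9 (W(G) = -9 + (-23*√G)/9 = -9 - 23*√G/9)
(-10*(11 - 6) + W(r))² = (-10*(11 - 6) + (-9 - 23*I*√3/18))² = (-10*5 + (-9 - 23*I*√3/18))² = (-50 + (-9 - 23*I*√3/18))² = (-59 - 23*I*√3/18)²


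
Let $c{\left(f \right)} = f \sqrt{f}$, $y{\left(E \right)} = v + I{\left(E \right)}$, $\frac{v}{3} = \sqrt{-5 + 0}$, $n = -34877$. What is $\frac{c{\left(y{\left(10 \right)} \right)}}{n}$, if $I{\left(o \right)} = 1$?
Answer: $- \frac{\left(1 + 3 i \sqrt{5}\right)^{\frac{3}{2}}}{34877} \approx 0.00027048 - 0.00042816 i$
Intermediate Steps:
$v = 3 i \sqrt{5}$ ($v = 3 \sqrt{-5 + 0} = 3 \sqrt{-5} = 3 i \sqrt{5} \approx 6.7082 i$)
$y{\left(E \right)} = 1 + 3 i \sqrt{5}$ ($y{\left(E \right)} = 3 i \sqrt{5} + 1 = 1 + 3 i \sqrt{5}$)
$c{\left(f \right)} = f^{\frac{3}{2}}$
$\frac{c{\left(y{\left(10 \right)} \right)}}{n} = \frac{\left(1 + 3 i \sqrt{5}\right)^{\frac{3}{2}}}{-34877} = \left(1 + 3 i \sqrt{5}\right)^{\frac{3}{2}} \left(- \frac{1}{34877}\right) = - \frac{\left(1 + 3 i \sqrt{5}\right)^{\frac{3}{2}}}{34877}$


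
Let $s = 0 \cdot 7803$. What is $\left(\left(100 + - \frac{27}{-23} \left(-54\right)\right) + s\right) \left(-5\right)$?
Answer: $- \frac{4210}{23} \approx -183.04$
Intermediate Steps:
$s = 0$
$\left(\left(100 + - \frac{27}{-23} \left(-54\right)\right) + s\right) \left(-5\right) = \left(\left(100 + - \frac{27}{-23} \left(-54\right)\right) + 0\right) \left(-5\right) = \left(\left(100 + \left(-27\right) \left(- \frac{1}{23}\right) \left(-54\right)\right) + 0\right) \left(-5\right) = \left(\left(100 + \frac{27}{23} \left(-54\right)\right) + 0\right) \left(-5\right) = \left(\left(100 - \frac{1458}{23}\right) + 0\right) \left(-5\right) = \left(\frac{842}{23} + 0\right) \left(-5\right) = \frac{842}{23} \left(-5\right) = - \frac{4210}{23}$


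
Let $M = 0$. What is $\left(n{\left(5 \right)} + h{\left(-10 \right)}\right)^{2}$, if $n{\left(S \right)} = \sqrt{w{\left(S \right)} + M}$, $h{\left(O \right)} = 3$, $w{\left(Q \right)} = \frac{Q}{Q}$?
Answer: $16$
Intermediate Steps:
$w{\left(Q \right)} = 1$
$n{\left(S \right)} = 1$ ($n{\left(S \right)} = \sqrt{1 + 0} = \sqrt{1} = 1$)
$\left(n{\left(5 \right)} + h{\left(-10 \right)}\right)^{2} = \left(1 + 3\right)^{2} = 4^{2} = 16$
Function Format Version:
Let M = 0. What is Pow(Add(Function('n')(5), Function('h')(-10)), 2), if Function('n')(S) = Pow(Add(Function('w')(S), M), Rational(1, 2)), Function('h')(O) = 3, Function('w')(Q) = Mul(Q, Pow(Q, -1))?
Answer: 16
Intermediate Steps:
Function('w')(Q) = 1
Function('n')(S) = 1 (Function('n')(S) = Pow(Add(1, 0), Rational(1, 2)) = Pow(1, Rational(1, 2)) = 1)
Pow(Add(Function('n')(5), Function('h')(-10)), 2) = Pow(Add(1, 3), 2) = Pow(4, 2) = 16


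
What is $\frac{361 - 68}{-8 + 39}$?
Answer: $\frac{293}{31} \approx 9.4516$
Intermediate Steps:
$\frac{361 - 68}{-8 + 39} = \frac{293}{31}$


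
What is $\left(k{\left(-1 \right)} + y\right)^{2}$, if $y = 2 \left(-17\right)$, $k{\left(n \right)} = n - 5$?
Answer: $1600$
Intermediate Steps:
$k{\left(n \right)} = -5 + n$
$y = -34$
$\left(k{\left(-1 \right)} + y\right)^{2} = \left(\left(-5 - 1\right) - 34\right)^{2} = \left(-6 - 34\right)^{2} = \left(-40\right)^{2} = 1600$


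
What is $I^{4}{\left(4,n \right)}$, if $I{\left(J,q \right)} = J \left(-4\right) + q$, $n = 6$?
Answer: $10000$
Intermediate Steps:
$I{\left(J,q \right)} = q - 4 J$ ($I{\left(J,q \right)} = - 4 J + q = q - 4 J$)
$I^{4}{\left(4,n \right)} = \left(6 - 16\right)^{4} = \left(-10\right)^{4} = 10000$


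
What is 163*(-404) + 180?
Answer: -65672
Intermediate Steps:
163*(-404) + 180 = -65852 + 180 = -65672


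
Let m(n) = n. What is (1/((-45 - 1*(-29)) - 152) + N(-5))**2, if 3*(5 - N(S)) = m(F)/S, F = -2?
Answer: 1852321/78400 ≈ 23.627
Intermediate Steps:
N(S) = 5 + 2/(3*S) (N(S) = 5 - (-2)/(3*S) = 5 + 2/(3*S))
(1/((-45 - 1*(-29)) - 152) + N(-5))**2 = (1/((-45 - 1*(-29)) - 152) + (5 + (2/3)/(-5)))**2 = (1/((-45 + 29) - 152) + (5 + (2/3)*(-1/5)))**2 = (1/(-16 - 152) + (5 - 2/15))**2 = (1/(-168) + 73/15)**2 = (-1/168 + 73/15)**2 = (1361/280)**2 = 1852321/78400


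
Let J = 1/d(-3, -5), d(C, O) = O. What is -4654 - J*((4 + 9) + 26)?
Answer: -23231/5 ≈ -4646.2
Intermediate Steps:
J = -⅕ (J = 1/(-5) = -⅕ ≈ -0.20000)
-4654 - J*((4 + 9) + 26) = -4654 - (-1)*((4 + 9) + 26)/5 = -4654 - (-1)*(13 + 26)/5 = -4654 - (-1)*39/5 = -4654 - 1*(-39/5) = -4654 + 39/5 = -23231/5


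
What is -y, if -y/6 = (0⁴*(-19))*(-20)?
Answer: 0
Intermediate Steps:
y = 0 (y = -6*0⁴*(-19)*(-20) = -6*0*(-19)*(-20) = -0*(-20) = -6*0 = 0)
-y = -1*0 = 0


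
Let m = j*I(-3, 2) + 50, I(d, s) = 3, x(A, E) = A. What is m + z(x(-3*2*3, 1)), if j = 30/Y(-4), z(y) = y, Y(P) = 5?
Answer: 50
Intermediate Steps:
j = 6 (j = 30/5 = 30*(1/5) = 6)
m = 68 (m = 6*3 + 50 = 18 + 50 = 68)
m + z(x(-3*2*3, 1)) = 68 - 3*2*3 = 68 - 6*3 = 68 - 18 = 50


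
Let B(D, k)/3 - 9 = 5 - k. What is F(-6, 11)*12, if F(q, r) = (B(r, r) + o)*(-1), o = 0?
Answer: -108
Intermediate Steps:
B(D, k) = 42 - 3*k (B(D, k) = 27 + 3*(5 - k) = 27 + (15 - 3*k) = 42 - 3*k)
F(q, r) = -42 + 3*r (F(q, r) = ((42 - 3*r) + 0)*(-1) = (42 - 3*r)*(-1) = -42 + 3*r)
F(-6, 11)*12 = (-42 + 3*11)*12 = (-42 + 33)*12 = -9*12 = -108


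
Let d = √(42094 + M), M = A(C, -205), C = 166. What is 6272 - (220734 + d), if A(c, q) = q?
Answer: -214462 - √41889 ≈ -2.1467e+5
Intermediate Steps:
M = -205
d = √41889 (d = √(42094 - 205) = √41889 ≈ 204.67)
6272 - (220734 + d) = 6272 - (220734 + √41889) = 6272 + (-220734 - √41889) = -214462 - √41889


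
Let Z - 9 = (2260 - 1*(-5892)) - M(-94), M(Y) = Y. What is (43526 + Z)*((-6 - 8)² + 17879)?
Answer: 935941575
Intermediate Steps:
Z = 8255 (Z = 9 + ((2260 - 1*(-5892)) - 1*(-94)) = 9 + ((2260 + 5892) + 94) = 9 + (8152 + 94) = 9 + 8246 = 8255)
(43526 + Z)*((-6 - 8)² + 17879) = (43526 + 8255)*((-6 - 8)² + 17879) = 51781*((-14)² + 17879) = 51781*(196 + 17879) = 51781*18075 = 935941575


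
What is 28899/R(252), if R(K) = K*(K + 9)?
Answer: 3211/7308 ≈ 0.43938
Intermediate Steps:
R(K) = K*(9 + K)
28899/R(252) = 28899/((252*(9 + 252))) = 28899/((252*261)) = 28899/65772 = 28899*(1/65772) = 3211/7308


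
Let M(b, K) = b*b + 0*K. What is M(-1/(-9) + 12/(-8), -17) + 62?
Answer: 20713/324 ≈ 63.929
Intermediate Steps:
M(b, K) = b**2 (M(b, K) = b**2 + 0 = b**2)
M(-1/(-9) + 12/(-8), -17) + 62 = (-1/(-9) + 12/(-8))**2 + 62 = (-1*(-1/9) + 12*(-1/8))**2 + 62 = (1/9 - 3/2)**2 + 62 = (-25/18)**2 + 62 = 625/324 + 62 = 20713/324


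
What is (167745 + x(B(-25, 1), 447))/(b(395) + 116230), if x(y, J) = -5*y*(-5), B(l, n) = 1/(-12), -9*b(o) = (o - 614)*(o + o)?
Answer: 402583/325088 ≈ 1.2384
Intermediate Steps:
b(o) = -2*o*(-614 + o)/9 (b(o) = -(o - 614)*(o + o)/9 = -(-614 + o)*2*o/9 = -2*o*(-614 + o)/9)
B(l, n) = -1/12
x(y, J) = 25*y
(167745 + x(B(-25, 1), 447))/(b(395) + 116230) = (167745 + 25*(-1/12))/((2/9)*395*(614 - 1*395) + 116230) = (167745 - 25/12)/((2/9)*395*(614 - 395) + 116230) = 2012915/(12*((2/9)*395*219 + 116230)) = 2012915/(12*(57670/3 + 116230)) = 2012915/(12*(406360/3)) = (2012915/12)*(3/406360) = 402583/325088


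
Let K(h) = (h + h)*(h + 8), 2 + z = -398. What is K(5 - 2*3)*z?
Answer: 5600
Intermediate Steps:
z = -400 (z = -2 - 398 = -400)
K(h) = 2*h*(8 + h) (K(h) = (2*h)*(8 + h) = 2*h*(8 + h))
K(5 - 2*3)*z = (2*(5 - 2*3)*(8 + (5 - 2*3)))*(-400) = (2*(5 - 6)*(8 + (5 - 6)))*(-400) = (2*(-1)*(8 - 1))*(-400) = (2*(-1)*7)*(-400) = -14*(-400) = 5600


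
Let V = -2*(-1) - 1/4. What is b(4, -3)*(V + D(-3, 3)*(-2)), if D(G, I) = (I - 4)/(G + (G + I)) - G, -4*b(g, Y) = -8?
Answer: -59/6 ≈ -9.8333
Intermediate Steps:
b(g, Y) = 2 (b(g, Y) = -¼*(-8) = 2)
V = 7/4 (V = 2 - 1*¼ = 2 - ¼ = 7/4 ≈ 1.7500)
D(G, I) = -G + (-4 + I)/(I + 2*G) (D(G, I) = (-4 + I)/(I + 2*G) - G = -G + (-4 + I)/(I + 2*G))
b(4, -3)*(V + D(-3, 3)*(-2)) = 2*(7/4 + ((-4 + 3 - 2*(-3)² - 1*(-3)*3)/(3 + 2*(-3)))*(-2)) = 2*(7/4 + ((-4 + 3 - 2*9 + 9)/(3 - 6))*(-2)) = 2*(7/4 + ((-4 + 3 - 18 + 9)/(-3))*(-2)) = 2*(7/4 - ⅓*(-10)*(-2)) = 2*(7/4 + (10/3)*(-2)) = 2*(7/4 - 20/3) = 2*(-59/12) = -59/6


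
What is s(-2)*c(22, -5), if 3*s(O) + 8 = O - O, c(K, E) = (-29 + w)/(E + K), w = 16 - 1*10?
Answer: 184/51 ≈ 3.6078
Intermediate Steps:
w = 6 (w = 16 - 10 = 6)
c(K, E) = -23/(E + K) (c(K, E) = (-29 + 6)/(E + K) = -23/(E + K))
s(O) = -8/3 (s(O) = -8/3 + (O - O)/3 = -8/3 + (⅓)*0 = -8/3 + 0 = -8/3)
s(-2)*c(22, -5) = -(-184)/(3*(-5 + 22)) = -(-184)/(3*17) = -8/3*(-23/17) = 184/51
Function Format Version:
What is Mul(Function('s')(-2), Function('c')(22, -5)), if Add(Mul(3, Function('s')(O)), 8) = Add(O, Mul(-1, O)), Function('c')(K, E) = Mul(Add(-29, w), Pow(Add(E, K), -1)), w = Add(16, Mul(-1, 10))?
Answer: Rational(184, 51) ≈ 3.6078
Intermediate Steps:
w = 6 (w = Add(16, -10) = 6)
Function('c')(K, E) = Mul(-23, Pow(Add(E, K), -1)) (Function('c')(K, E) = Mul(Add(-29, 6), Pow(Add(E, K), -1)) = Mul(-23, Pow(Add(E, K), -1)))
Function('s')(O) = Rational(-8, 3) (Function('s')(O) = Add(Rational(-8, 3), Mul(Rational(1, 3), Add(O, Mul(-1, O)))) = Add(Rational(-8, 3), Mul(Rational(1, 3), 0)) = Add(Rational(-8, 3), 0) = Rational(-8, 3))
Mul(Function('s')(-2), Function('c')(22, -5)) = Mul(Rational(-8, 3), Mul(-23, Pow(Add(-5, 22), -1))) = Mul(Rational(-8, 3), Mul(-23, Pow(17, -1))) = Mul(Rational(-8, 3), Mul(-23, Rational(1, 17))) = Mul(Rational(-8, 3), Rational(-23, 17)) = Rational(184, 51)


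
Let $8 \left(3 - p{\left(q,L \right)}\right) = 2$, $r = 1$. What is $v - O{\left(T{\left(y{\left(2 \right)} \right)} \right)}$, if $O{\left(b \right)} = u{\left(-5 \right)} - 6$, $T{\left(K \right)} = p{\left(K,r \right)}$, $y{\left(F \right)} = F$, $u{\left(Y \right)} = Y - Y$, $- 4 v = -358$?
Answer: $\frac{191}{2} \approx 95.5$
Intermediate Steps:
$v = \frac{179}{2}$ ($v = \left(- \frac{1}{4}\right) \left(-358\right) = \frac{179}{2} \approx 89.5$)
$p{\left(q,L \right)} = \frac{11}{4}$ ($p{\left(q,L \right)} = 3 - \frac{1}{4} = \frac{11}{4}$)
$u{\left(Y \right)} = 0$
$T{\left(K \right)} = \frac{11}{4}$
$O{\left(b \right)} = -6$ ($O{\left(b \right)} = 0 - 6 = -6$)
$v - O{\left(T{\left(y{\left(2 \right)} \right)} \right)} = \frac{179}{2} - -6 = \frac{179}{2} + 6 = \frac{191}{2}$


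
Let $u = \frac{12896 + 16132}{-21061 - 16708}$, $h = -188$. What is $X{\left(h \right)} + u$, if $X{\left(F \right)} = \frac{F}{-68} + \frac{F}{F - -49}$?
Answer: $\frac{298861437}{89248147} \approx 3.3487$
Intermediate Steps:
$X{\left(F \right)} = - \frac{F}{68} + \frac{F}{49 + F}$ ($X{\left(F \right)} = F \left(- \frac{1}{68}\right) + \frac{F}{F + 49} = - \frac{F}{68} + \frac{F}{49 + F}$)
$u = - \frac{29028}{37769}$ ($u = \frac{29028}{-37769} = 29028 \left(- \frac{1}{37769}\right) = - \frac{29028}{37769} \approx -0.76857$)
$X{\left(h \right)} + u = \frac{1}{68} \left(-188\right) \frac{1}{49 - 188} \left(19 - -188\right) - \frac{29028}{37769} = \frac{1}{68} \left(-188\right) \frac{1}{-139} \left(19 + 188\right) - \frac{29028}{37769} = \frac{1}{68} \left(-188\right) \left(- \frac{1}{139}\right) 207 - \frac{29028}{37769} = \frac{9729}{2363} - \frac{29028}{37769} = \frac{298861437}{89248147}$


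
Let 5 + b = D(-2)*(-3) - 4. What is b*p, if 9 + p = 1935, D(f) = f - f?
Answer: -17334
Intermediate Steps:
D(f) = 0
p = 1926 (p = -9 + 1935 = 1926)
b = -9 (b = -5 + (0*(-3) - 4) = -5 + (0 - 4) = -5 - 4 = -9)
b*p = -9*1926 = -17334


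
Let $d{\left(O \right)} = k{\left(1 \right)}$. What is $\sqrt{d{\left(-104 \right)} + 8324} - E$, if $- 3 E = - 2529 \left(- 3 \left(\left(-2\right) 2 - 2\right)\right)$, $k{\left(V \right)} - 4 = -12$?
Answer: $-15174 + 6 \sqrt{231} \approx -15083.0$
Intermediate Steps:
$k{\left(V \right)} = -8$ ($k{\left(V \right)} = 4 - 12 = -8$)
$d{\left(O \right)} = -8$
$E = 15174$ ($E = - \frac{\left(-2529\right) \left(- 3 \left(\left(-2\right) 2 - 2\right)\right)}{3} = - \frac{\left(-2529\right) \left(- 3 \left(-4 - 2\right)\right)}{3} = - \frac{\left(-2529\right) \left(\left(-3\right) \left(-6\right)\right)}{3} = - \frac{\left(-2529\right) 18}{3} = \left(- \frac{1}{3}\right) \left(-45522\right) = 15174$)
$\sqrt{d{\left(-104 \right)} + 8324} - E = \sqrt{-8 + 8324} - 15174 = \sqrt{8316} - 15174 = 6 \sqrt{231} - 15174 = -15174 + 6 \sqrt{231}$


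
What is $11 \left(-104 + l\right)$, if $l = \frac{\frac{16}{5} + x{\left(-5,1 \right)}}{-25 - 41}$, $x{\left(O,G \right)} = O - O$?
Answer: $- \frac{17168}{15} \approx -1144.5$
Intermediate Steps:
$x{\left(O,G \right)} = 0$
$l = - \frac{8}{165}$ ($l = \frac{\frac{16}{5} + 0}{-25 - 41} = \frac{16 \cdot \frac{1}{5} + 0}{-66} = \left(\frac{16}{5} + 0\right) \left(- \frac{1}{66}\right) = \frac{16}{5} \left(- \frac{1}{66}\right) = - \frac{8}{165} \approx -0.048485$)
$11 \left(-104 + l\right) = 11 \left(-104 - \frac{8}{165}\right) = 11 \left(- \frac{17168}{165}\right) = - \frac{17168}{15}$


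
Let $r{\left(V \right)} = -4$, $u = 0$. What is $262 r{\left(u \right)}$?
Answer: $-1048$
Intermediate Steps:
$262 r{\left(u \right)} = 262 \left(-4\right) = -1048$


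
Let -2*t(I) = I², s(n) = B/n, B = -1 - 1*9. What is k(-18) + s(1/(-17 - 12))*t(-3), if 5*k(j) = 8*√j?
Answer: -1305 + 24*I*√2/5 ≈ -1305.0 + 6.7882*I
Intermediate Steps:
B = -10 (B = -1 - 9 = -10)
k(j) = 8*√j/5 (k(j) = (8*√j)/5 = 8*√j/5)
s(n) = -10/n
t(I) = -I²/2
k(-18) + s(1/(-17 - 12))*t(-3) = 8*√(-18)/5 + (-10/(1/(-17 - 12)))*(-½*(-3)²) = 8*(3*I*√2)/5 + (-10/(1/(-29)))*(-½*9) = 24*I*√2/5 - 10/(-1/29)*(-9/2) = 24*I*√2/5 - 10*(-29)*(-9/2) = 24*I*√2/5 + 290*(-9/2) = 24*I*√2/5 - 1305 = -1305 + 24*I*√2/5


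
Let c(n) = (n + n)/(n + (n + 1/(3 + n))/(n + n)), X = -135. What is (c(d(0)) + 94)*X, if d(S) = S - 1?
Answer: -13050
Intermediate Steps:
d(S) = -1 + S
c(n) = 2*n/(n + (n + 1/(3 + n))/(2*n)) (c(n) = (2*n)/(n + (n + 1/(3 + n))/((2*n))) = (2*n)/(n + (n + 1/(3 + n))*(1/(2*n))) = (2*n)/(n + (n + 1/(3 + n))/(2*n)) = 2*n/(n + (n + 1/(3 + n))/(2*n)))
(c(d(0)) + 94)*X = (4*(-1 + 0)**2*(3 + (-1 + 0))/(1 + 2*(-1 + 0)**3 + 3*(-1 + 0) + 7*(-1 + 0)**2) + 94)*(-135) = (4*(-1)**2*(3 - 1)/(1 + 2*(-1)**3 + 3*(-1) + 7*(-1)**2) + 94)*(-135) = (4*1*2/(1 + 2*(-1) - 3 + 7*1) + 94)*(-135) = (4*1*2/(1 - 2 - 3 + 7) + 94)*(-135) = (4*1*2/3 + 94)*(-135) = (4*1*(1/3)*2 + 94)*(-135) = (8/3 + 94)*(-135) = (290/3)*(-135) = -13050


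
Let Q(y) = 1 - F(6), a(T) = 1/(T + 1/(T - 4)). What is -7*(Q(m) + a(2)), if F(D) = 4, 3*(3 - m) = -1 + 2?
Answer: 49/3 ≈ 16.333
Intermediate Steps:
m = 8/3 (m = 3 - (-1 + 2)/3 = 3 - ⅓*1 = 3 - ⅓ = 8/3 ≈ 2.6667)
a(T) = 1/(T + 1/(-4 + T))
Q(y) = -3 (Q(y) = 1 - 1*4 = 1 - 4 = -3)
-7*(Q(m) + a(2)) = -7*(-3 + (-4 + 2)/(1 + 2² - 4*2)) = -7*(-3 - 2/(1 + 4 - 8)) = -7*(-3 - 2/(-3)) = -7*(-3 - ⅓*(-2)) = -7*(-3 + ⅔) = -7*(-7/3) = 49/3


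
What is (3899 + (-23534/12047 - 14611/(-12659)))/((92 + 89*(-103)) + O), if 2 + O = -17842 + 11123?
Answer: -42463370967/172066925822 ≈ -0.24678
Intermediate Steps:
O = -6721 (O = -2 + (-17842 + 11123) = -2 - 6719 = -6721)
(3899 + (-23534/12047 - 14611/(-12659)))/((92 + 89*(-103)) + O) = (3899 + (-23534/12047 - 14611/(-12659)))/((92 + 89*(-103)) - 6721) = (3899 + (-23534*1/12047 - 14611*(-1/12659)))/((92 - 9167) - 6721) = (3899 + (-3362/1721 + 14611/12659))/(-9075 - 6721) = (3899 - 17414027/21786139)/(-15796) = (84926741934/21786139)*(-1/15796) = -42463370967/172066925822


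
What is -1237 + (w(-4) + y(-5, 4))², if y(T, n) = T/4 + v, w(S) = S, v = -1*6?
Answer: -17767/16 ≈ -1110.4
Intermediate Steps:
v = -6
y(T, n) = -6 + T/4 (y(T, n) = T/4 - 6 = -6 + T/4)
-1237 + (w(-4) + y(-5, 4))² = -1237 + (-4 + (-6 + (¼)*(-5)))² = -1237 + (-4 + (-6 - 5/4))² = -1237 + (-4 - 29/4)² = -1237 + (-45/4)² = -1237 + 2025/16 = -17767/16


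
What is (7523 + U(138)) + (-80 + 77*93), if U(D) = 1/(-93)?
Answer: 1358171/93 ≈ 14604.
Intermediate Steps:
U(D) = -1/93
(7523 + U(138)) + (-80 + 77*93) = (7523 - 1/93) + (-80 + 77*93) = 699638/93 + (-80 + 7161) = 699638/93 + 7081 = 1358171/93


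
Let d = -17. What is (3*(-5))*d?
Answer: 255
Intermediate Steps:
(3*(-5))*d = (3*(-5))*(-17) = -15*(-17) = 255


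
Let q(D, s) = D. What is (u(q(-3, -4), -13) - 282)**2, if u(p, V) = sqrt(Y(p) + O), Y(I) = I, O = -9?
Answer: 79512 - 1128*I*sqrt(3) ≈ 79512.0 - 1953.8*I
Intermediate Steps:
u(p, V) = sqrt(-9 + p) (u(p, V) = sqrt(p - 9) = sqrt(-9 + p))
(u(q(-3, -4), -13) - 282)**2 = (sqrt(-9 - 3) - 282)**2 = (sqrt(-12) - 282)**2 = (2*I*sqrt(3) - 282)**2 = (-282 + 2*I*sqrt(3))**2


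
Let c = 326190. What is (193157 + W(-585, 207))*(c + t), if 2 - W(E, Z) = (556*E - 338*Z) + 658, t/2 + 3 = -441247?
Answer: -326958407370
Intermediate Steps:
t = -882500 (t = -6 + 2*(-441247) = -6 - 882494 = -882500)
W(E, Z) = -656 - 556*E + 338*Z (W(E, Z) = 2 - ((556*E - 338*Z) + 658) = 2 - ((-338*Z + 556*E) + 658) = 2 - (658 - 338*Z + 556*E) = 2 + (-658 - 556*E + 338*Z) = -656 - 556*E + 338*Z)
(193157 + W(-585, 207))*(c + t) = (193157 + (-656 - 556*(-585) + 338*207))*(326190 - 882500) = (193157 + (-656 + 325260 + 69966))*(-556310) = (193157 + 394570)*(-556310) = 587727*(-556310) = -326958407370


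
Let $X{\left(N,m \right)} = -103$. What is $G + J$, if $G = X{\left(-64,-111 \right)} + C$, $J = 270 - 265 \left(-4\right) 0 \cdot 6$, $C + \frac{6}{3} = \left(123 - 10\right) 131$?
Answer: $14968$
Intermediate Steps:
$C = 14801$ ($C = -2 + \left(123 - 10\right) 131 = -2 + 113 \cdot 131 = -2 + 14803 = 14801$)
$J = 270$ ($J = 270 - 265 \cdot 0 \cdot 6 = 270 - 0 = 270 + 0 = 270$)
$G = 14698$ ($G = -103 + 14801 = 14698$)
$G + J = 14698 + 270 = 14968$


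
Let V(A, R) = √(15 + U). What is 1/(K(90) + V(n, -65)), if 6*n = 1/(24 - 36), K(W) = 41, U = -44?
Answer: 41/1710 - I*√29/1710 ≈ 0.023977 - 0.0031492*I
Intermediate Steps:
n = -1/72 (n = 1/(6*(24 - 36)) = (⅙)/(-12) = (⅙)*(-1/12) = -1/72 ≈ -0.013889)
V(A, R) = I*√29 (V(A, R) = √(15 - 44) = √(-29) = I*√29)
1/(K(90) + V(n, -65)) = 1/(41 + I*√29)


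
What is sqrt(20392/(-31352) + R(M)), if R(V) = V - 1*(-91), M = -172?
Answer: 2*I*sqrt(313508243)/3919 ≈ 9.0361*I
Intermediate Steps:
R(V) = 91 + V (R(V) = V + 91 = 91 + V)
sqrt(20392/(-31352) + R(M)) = sqrt(20392/(-31352) + (91 - 172)) = sqrt(20392*(-1/31352) - 81) = sqrt(-2549/3919 - 81) = sqrt(-319988/3919) = 2*I*sqrt(313508243)/3919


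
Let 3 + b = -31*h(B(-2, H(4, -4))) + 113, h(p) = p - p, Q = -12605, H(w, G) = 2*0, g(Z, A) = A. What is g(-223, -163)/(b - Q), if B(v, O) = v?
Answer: -163/12715 ≈ -0.012819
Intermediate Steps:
H(w, G) = 0
h(p) = 0
b = 110 (b = -3 + (-31*0 + 113) = -3 + (0 + 113) = -3 + 113 = 110)
g(-223, -163)/(b - Q) = -163/(110 - 1*(-12605)) = -163/(110 + 12605) = -163/12715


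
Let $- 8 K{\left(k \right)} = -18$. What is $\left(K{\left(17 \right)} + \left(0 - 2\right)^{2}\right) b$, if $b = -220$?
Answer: $-1375$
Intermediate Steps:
$K{\left(k \right)} = \frac{9}{4}$ ($K{\left(k \right)} = \left(- \frac{1}{8}\right) \left(-18\right) = \frac{9}{4}$)
$\left(K{\left(17 \right)} + \left(0 - 2\right)^{2}\right) b = \left(\frac{9}{4} + \left(0 - 2\right)^{2}\right) \left(-220\right) = \left(\frac{9}{4} + \left(-2\right)^{2}\right) \left(-220\right) = \left(\frac{9}{4} + 4\right) \left(-220\right) = \frac{25}{4} \left(-220\right) = -1375$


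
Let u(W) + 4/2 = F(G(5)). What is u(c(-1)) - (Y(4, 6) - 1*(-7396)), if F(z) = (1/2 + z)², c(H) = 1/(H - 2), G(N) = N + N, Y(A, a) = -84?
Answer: -28815/4 ≈ -7203.8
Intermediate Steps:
G(N) = 2*N
c(H) = 1/(-2 + H)
F(z) = (½ + z)²
u(W) = 433/4 (u(W) = -2 + (1 + 2*(2*5))²/4 = -2 + (1 + 2*10)²/4 = -2 + (1 + 20)²/4 = -2 + (¼)*21² = -2 + (¼)*441 = -2 + 441/4 = 433/4)
u(c(-1)) - (Y(4, 6) - 1*(-7396)) = 433/4 - (-84 - 1*(-7396)) = 433/4 - (-84 + 7396) = 433/4 - 1*7312 = 433/4 - 7312 = -28815/4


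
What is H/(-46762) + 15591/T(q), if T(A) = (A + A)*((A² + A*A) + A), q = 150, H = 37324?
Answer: -84137418943/105565215000 ≈ -0.79702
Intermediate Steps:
T(A) = 2*A*(A + 2*A²) (T(A) = (2*A)*((A² + A²) + A) = (2*A)*(2*A² + A) = (2*A)*(A + 2*A²) = 2*A*(A + 2*A²))
H/(-46762) + 15591/T(q) = 37324/(-46762) + 15591/((150²*(2 + 4*150))) = 37324*(-1/46762) + 15591/((22500*(2 + 600))) = -18662/23381 + 15591/((22500*602)) = -18662/23381 + 15591/13545000 = -18662/23381 + 15591*(1/13545000) = -18662/23381 + 5197/4515000 = -84137418943/105565215000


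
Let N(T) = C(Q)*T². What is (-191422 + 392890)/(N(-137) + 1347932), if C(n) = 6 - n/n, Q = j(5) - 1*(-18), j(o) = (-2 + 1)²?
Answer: 201468/1441777 ≈ 0.13974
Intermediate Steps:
j(o) = 1 (j(o) = (-1)² = 1)
Q = 19 (Q = 1 - 1*(-18) = 1 + 18 = 19)
C(n) = 5 (C(n) = 6 - 1*1 = 6 - 1 = 5)
N(T) = 5*T²
(-191422 + 392890)/(N(-137) + 1347932) = (-191422 + 392890)/(5*(-137)² + 1347932) = 201468/(5*18769 + 1347932) = 201468/(93845 + 1347932) = 201468/1441777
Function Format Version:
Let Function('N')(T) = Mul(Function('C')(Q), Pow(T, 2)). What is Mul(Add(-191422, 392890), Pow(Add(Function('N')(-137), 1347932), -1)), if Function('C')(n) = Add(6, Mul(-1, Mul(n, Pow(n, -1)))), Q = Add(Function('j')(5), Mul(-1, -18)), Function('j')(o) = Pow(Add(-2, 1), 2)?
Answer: Rational(201468, 1441777) ≈ 0.13974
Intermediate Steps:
Function('j')(o) = 1 (Function('j')(o) = Pow(-1, 2) = 1)
Q = 19 (Q = Add(1, Mul(-1, -18)) = Add(1, 18) = 19)
Function('C')(n) = 5 (Function('C')(n) = Add(6, Mul(-1, 1)) = Add(6, -1) = 5)
Function('N')(T) = Mul(5, Pow(T, 2))
Mul(Add(-191422, 392890), Pow(Add(Function('N')(-137), 1347932), -1)) = Mul(Add(-191422, 392890), Pow(Add(Mul(5, Pow(-137, 2)), 1347932), -1)) = Mul(201468, Pow(Add(Mul(5, 18769), 1347932), -1)) = Mul(201468, Pow(Add(93845, 1347932), -1)) = Mul(201468, Pow(1441777, -1)) = Mul(201468, Rational(1, 1441777)) = Rational(201468, 1441777)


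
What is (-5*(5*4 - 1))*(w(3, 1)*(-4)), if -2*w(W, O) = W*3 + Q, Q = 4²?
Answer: -4750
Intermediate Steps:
Q = 16
w(W, O) = -8 - 3*W/2 (w(W, O) = -(W*3 + 16)/2 = -(3*W + 16)/2 = -(16 + 3*W)/2 = -8 - 3*W/2)
(-5*(5*4 - 1))*(w(3, 1)*(-4)) = (-5*(5*4 - 1))*((-8 - 3/2*3)*(-4)) = (-5*(20 - 1))*((-8 - 9/2)*(-4)) = (-5*19)*(-25/2*(-4)) = -95*50 = -4750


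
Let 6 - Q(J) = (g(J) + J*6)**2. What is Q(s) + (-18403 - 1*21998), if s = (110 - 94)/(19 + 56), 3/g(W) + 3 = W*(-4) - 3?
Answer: -6670240524829/165122500 ≈ -40396.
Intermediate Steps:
g(W) = 3/(-6 - 4*W) (g(W) = 3/(-3 + (W*(-4) - 3)) = 3/(-3 + (-4*W - 3)) = 3/(-3 + (-3 - 4*W)) = 3/(-6 - 4*W))
s = 16/75 ≈ 0.21333
Q(J) = 6 - (-3/(6 + 4*J) + 6*J)**2 (Q(J) = 6 - (-3/(6 + 4*J) + J*6)**2 = 6 - (-3/(6 + 4*J) + 6*J)**2)
Q(s) + (-18403 - 1*21998) = (6 - (-3/(6 + 4*(16/75)) + 6*(16/75))**2) + (-18403 - 1*21998) = (6 - (-3/(6 + 64/75) + 32/25)**2) + (-18403 - 21998) = (6 - (-3/514/75 + 32/25)**2) - 40401 = (6 - (-3*75/514 + 32/25)**2) - 40401 = (6 - (-225/514 + 32/25)**2) - 40401 = (6 - (10823/12850)**2) - 40401 = (6 - 1*117137329/165122500) - 40401 = (6 - 117137329/165122500) - 40401 = 873597671/165122500 - 40401 = -6670240524829/165122500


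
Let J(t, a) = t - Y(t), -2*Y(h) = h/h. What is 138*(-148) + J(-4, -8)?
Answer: -40855/2 ≈ -20428.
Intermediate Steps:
Y(h) = -½ (Y(h) = -h/(2*h) = -½*1 = -½)
J(t, a) = ½ + t (J(t, a) = t - 1*(-½) = t + ½ = ½ + t)
138*(-148) + J(-4, -8) = 138*(-148) + (½ - 4) = -20424 - 7/2 = -40855/2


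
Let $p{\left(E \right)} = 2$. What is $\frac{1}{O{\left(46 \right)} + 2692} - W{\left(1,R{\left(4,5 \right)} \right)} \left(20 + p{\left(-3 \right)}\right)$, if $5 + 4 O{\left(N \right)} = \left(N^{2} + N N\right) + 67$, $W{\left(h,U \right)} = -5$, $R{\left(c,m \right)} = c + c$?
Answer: $\frac{828412}{7531} \approx 110.0$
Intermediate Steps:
$R{\left(c,m \right)} = 2 c$
$O{\left(N \right)} = \frac{31}{2} + \frac{N^{2}}{2}$ ($O{\left(N \right)} = - \frac{5}{4} + \frac{\left(N^{2} + N N\right) + 67}{4} = - \frac{5}{4} + \frac{\left(N^{2} + N^{2}\right) + 67}{4} = - \frac{5}{4} + \frac{2 N^{2} + 67}{4} = - \frac{5}{4} + \frac{67 + 2 N^{2}}{4} = - \frac{5}{4} + \left(\frac{67}{4} + \frac{N^{2}}{2}\right) = \frac{31}{2} + \frac{N^{2}}{2}$)
$\frac{1}{O{\left(46 \right)} + 2692} - W{\left(1,R{\left(4,5 \right)} \right)} \left(20 + p{\left(-3 \right)}\right) = \frac{1}{\left(\frac{31}{2} + \frac{46^{2}}{2}\right) + 2692} - - 5 \left(20 + 2\right) = \frac{1}{\left(\frac{31}{2} + \frac{1}{2} \cdot 2116\right) + 2692} - \left(-5\right) 22 = \frac{1}{\left(\frac{31}{2} + 1058\right) + 2692} - -110 = \frac{1}{\frac{2147}{2} + 2692} + 110 = \frac{1}{\frac{7531}{2}} + 110 = \frac{2}{7531} + 110 = \frac{828412}{7531}$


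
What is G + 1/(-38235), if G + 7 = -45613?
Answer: -1744280701/38235 ≈ -45620.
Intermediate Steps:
G = -45620 (G = -7 - 45613 = -45620)
G + 1/(-38235) = -45620 + 1/(-38235) = -45620 - 1/38235 = -1744280701/38235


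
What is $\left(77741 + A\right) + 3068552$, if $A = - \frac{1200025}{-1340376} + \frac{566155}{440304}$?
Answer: $\frac{77369091512527373}{24590538096} \approx 3.1463 \cdot 10^{6}$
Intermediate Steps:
$A = \frac{53634849245}{24590538096}$ ($A = \left(-1200025\right) \left(- \frac{1}{1340376}\right) + 566155 \cdot \frac{1}{440304} = \frac{1200025}{1340376} + \frac{566155}{440304} = \frac{53634849245}{24590538096} \approx 2.1811$)
$\left(77741 + A\right) + 3068552 = \left(77741 + \frac{53634849245}{24590538096}\right) + 3068552 = \frac{1911746656970381}{24590538096} + 3068552 = \frac{77369091512527373}{24590538096}$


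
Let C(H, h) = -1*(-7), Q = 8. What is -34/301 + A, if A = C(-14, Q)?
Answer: 2073/301 ≈ 6.8870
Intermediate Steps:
C(H, h) = 7
A = 7
-34/301 + A = -34/301 + 7 = 2073/301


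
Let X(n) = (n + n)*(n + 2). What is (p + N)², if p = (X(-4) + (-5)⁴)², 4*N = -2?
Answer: 675291141121/4 ≈ 1.6882e+11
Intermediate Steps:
X(n) = 2*n*(2 + n) (X(n) = (2*n)*(2 + n) = 2*n*(2 + n))
N = -½ (N = (¼)*(-2) = -½ ≈ -0.50000)
p = 410881 (p = (2*(-4)*(2 - 4) + (-5)⁴)² = (2*(-4)*(-2) + 625)² = (16 + 625)² = 641² = 410881)
(p + N)² = (410881 - ½)² = (821761/2)² = 675291141121/4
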